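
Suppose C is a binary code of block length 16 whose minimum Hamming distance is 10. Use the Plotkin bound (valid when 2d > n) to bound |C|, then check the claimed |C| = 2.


Plotkin bound M ≤ 4; given |C| = 2 ≤ bound (satisfied).

Check applicability: 2d = 20, n = 16.
2d − n = 4 > 0, so Plotkin applies.
Compute d/(2d−n) = 10/4 ≈ 2.5000.
⌊d/(2d−n)⌋ = 2.
Plotkin bound: M ≤ 2·2 = 4.
Given |C| = 2, check: satisfied.
This |C| is below the Plotkin bound.


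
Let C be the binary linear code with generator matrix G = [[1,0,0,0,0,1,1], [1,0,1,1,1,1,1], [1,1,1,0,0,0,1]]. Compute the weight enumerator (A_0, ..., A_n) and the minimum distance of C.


Weight distribution: A_0 = 1, A_3 = 3, A_4 = 2, A_5 = 1, A_6 = 1. Minimum distance d = 3.

Enumerate all 2^3 = 8 messages m ∈ F_2^3.
For each, compute codeword c = mG in F_2^7, then tally its weight.
  m = 000 → c = 0000000, weight = 0.
  m = 100 → c = 1000011, weight = 3.
  m = 010 → c = 1011111, weight = 6.
  m = 110 → c = 0011100, weight = 3.
  m = 001 → c = 1110001, weight = 4.
  m = 101 → c = 0110010, weight = 3.
  m = 011 → c = 0101110, weight = 4.
  m = 111 → c = 1101101, weight = 5.
Tally weights:
  weight 0: 1 codewords.
  weight 3: 3 codewords.
  weight 4: 2 codewords.
  weight 5: 1 codewords.
  weight 6: 1 codewords.
Minimum distance d = smallest w > 0 with A_w > 0 = 3.
Sanity: Σ A_w = 8 = 2^3 = 8 ✓.


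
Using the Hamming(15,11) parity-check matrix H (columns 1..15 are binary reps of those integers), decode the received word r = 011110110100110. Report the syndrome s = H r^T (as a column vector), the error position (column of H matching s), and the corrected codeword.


s = (0, 1, 1, 0)^T, error position = 6, corrected codeword c = 011111110100110

Compute s = H r^T mod 2 one row at a time:
  s_1 = 1 + 0 + 1 + 0 + 0 + 1 + 1 + 0 = 4 ≡ 0 (mod 2).
  s_2 = 1 + 1 + 0 + 1 + 0 + 1 + 1 + 0 = 5 ≡ 1 (mod 2).
  s_3 = 1 + 1 + 0 + 1 + 1 + 0 + 1 + 0 = 5 ≡ 1 (mod 2).
  s_4 = 0 + 1 + 1 + 1 + 0 + 0 + 1 + 0 = 4 ≡ 0 (mod 2).
s = (0, 1, 1, 0)^T — this equals column 6 of H (binary 0110), so error is at position 6.
Correct: flip bit 6 of r = 011110110100110 to get c = 011111110100110.


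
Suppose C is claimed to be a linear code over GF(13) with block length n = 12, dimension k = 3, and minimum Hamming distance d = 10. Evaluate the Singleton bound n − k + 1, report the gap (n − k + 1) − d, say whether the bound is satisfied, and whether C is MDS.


Singleton RHS = n − k + 1 = 10, slack = 0, bound satisfied, MDS.

Singleton bound: d ≤ n − k + 1.
Here n = 12, k = 3, so n − k + 1 = 10.
Given d = 10, check d ≤ 10: YES.
Slack = (n − k + 1) − d = 0.
The code is MDS (slack = 0).
Description: the claimed parameters are [12, 3, 10]_13; such a code would be MDS (meets Singleton bound).


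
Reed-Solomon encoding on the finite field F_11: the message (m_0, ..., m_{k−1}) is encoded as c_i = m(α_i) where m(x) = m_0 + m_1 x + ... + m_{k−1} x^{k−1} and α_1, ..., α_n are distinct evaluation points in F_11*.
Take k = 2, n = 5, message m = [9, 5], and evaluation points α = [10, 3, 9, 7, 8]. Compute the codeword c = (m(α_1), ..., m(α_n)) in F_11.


c = [4, 2, 10, 0, 5]

Message polynomial: m(x) = 9 + 5·x (mod 11).
For each evaluation point α_i, compute m(α_i) mod 11:
  α_1 = 10: Horner steps 5 → 4, so m(10) = 4.
  α_2 = 3: Horner steps 5 → 2, so m(3) = 2.
  α_3 = 9: Horner steps 5 → 10, so m(9) = 10.
  α_4 = 7: Horner steps 5 → 0, so m(7) = 0.
  α_5 = 8: Horner steps 5 → 5, so m(8) = 5.
Codeword c = [4, 2, 10, 0, 5] ∈ F_11^5.


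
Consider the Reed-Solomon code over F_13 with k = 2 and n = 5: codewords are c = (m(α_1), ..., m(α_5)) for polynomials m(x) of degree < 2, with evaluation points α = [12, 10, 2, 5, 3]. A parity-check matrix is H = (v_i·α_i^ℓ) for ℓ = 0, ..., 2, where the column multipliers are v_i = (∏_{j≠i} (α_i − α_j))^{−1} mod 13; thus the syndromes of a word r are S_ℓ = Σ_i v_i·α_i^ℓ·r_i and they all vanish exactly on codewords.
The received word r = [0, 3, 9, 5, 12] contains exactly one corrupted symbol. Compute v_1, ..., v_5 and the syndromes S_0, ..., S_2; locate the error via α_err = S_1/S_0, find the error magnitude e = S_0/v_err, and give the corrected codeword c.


S = (4, 1, 10), error at position 2, error magnitude e = 9, c = [0, 7, 9, 5, 12].

Step 1: column multipliers v_i = (∏_{j≠i}(α_i − α_j))^{−1} mod 13.
  i = 1 (α = 12): (12−10)(12−2)(12−5)(12−3) = 2·10·7·9 = 1260 ≡ 12, so v_1 = 12^{−1} = 12 (mod 13).
  i = 2 (α = 10): (10−12)(10−2)(10−5)(10−3) = (−2)·8·5·7 = −560 ≡ 12, so v_2 = 12^{−1} = 12 (mod 13).
  i = 3 (α = 2): (2−12)(2−10)(2−5)(2−3) = (−10)·(−8)·(−3)·(−1) = 240 ≡ 6, so v_3 = 6^{−1} = 11 (mod 13).
  i = 4 (α = 5): (5−12)(5−10)(5−2)(5−3) = (−7)·(−5)·3·2 = 210 ≡ 2, so v_4 = 2^{−1} = 7 (mod 13).
  i = 5 (α = 3): (3−12)(3−10)(3−2)(3−5) = (−9)·(−7)·1·(−2) = −126 ≡ 4, so v_5 = 4^{−1} = 10 (mod 13).
  v = [12, 12, 11, 7, 10].
Step 2: syndromes of r = [0, 3, 9, 5, 12] (all sums mod 13).
  S_0 = Σ v_i r_i = 12·0 + 12·3 + 11·9 + 7·5 + 10·12 = 290 ≡ 4.
  S_1 = Σ v_i α_i r_i = 12·12·0 + 12·10·3 + 11·2·9 + 7·5·5 + 10·3·12 = 1093 ≡ 1.
  α_i^2 mod 13 = [1, 9, 4, 12, 9].
  S_2 = Σ v_i α_i^2 r_i = 12·1·0 + 12·9·3 + 11·4·9 + 7·12·5 + 10·9·12 = 2220 ≡ 10.
  S = (4, 1, 10) ≠ 0, so r is not a codeword (an error is present).
Step 3: locate the error. For a single error e at position i, S_ℓ = v_i·e·α_i^ℓ, so α_err = S_1/S_0.
  S_0^{−1} = 4^{−1} = 10 (mod 13), so α_err = 1·10 = 10 ≡ 10 = α_2. Error position i = 2.
  Consistency check: S_2/S_1 = 10·1 = 10 ≡ 10 = α_err ✓ (single-error assumption holds).
Step 4: error magnitude e = S_0/v_2 = S_0·∏_{j≠2}(α_2 − α_j) = 4·12 = 48 ≡ 9 (mod 13).
Step 5: correct position 2: c_2 = r_2 − e = 3 − 9 ≡ 7 (mod 13). Hence c = [0, 7, 9, 5, 12].
  Check: interpolating c through the α_i gives m(x) = 3 + 3·x (degree < 2) with m(α_i) = c_i for every i, so c is indeed a codeword.


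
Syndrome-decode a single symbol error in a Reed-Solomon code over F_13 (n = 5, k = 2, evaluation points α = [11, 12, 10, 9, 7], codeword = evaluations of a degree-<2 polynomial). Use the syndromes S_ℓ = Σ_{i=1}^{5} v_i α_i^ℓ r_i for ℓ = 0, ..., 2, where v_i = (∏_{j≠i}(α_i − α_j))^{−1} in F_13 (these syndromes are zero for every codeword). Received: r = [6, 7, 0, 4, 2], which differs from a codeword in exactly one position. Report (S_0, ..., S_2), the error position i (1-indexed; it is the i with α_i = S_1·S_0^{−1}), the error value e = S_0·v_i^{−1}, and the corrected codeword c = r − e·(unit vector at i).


S = (10, 9, 12), error at position 3, error magnitude e = 8, c = [6, 7, 5, 4, 2].

Step 1: column multipliers v_i = (∏_{j≠i}(α_i − α_j))^{−1} mod 13.
  i = 1 (α = 11): (11−12)(11−10)(11−9)(11−7) = (−1)·1·2·4 = −8 ≡ 5, so v_1 = 5^{−1} = 8 (mod 13).
  i = 2 (α = 12): (12−11)(12−10)(12−9)(12−7) = 1·2·3·5 = 30 ≡ 4, so v_2 = 4^{−1} = 10 (mod 13).
  i = 3 (α = 10): (10−11)(10−12)(10−9)(10−7) = (−1)·(−2)·1·3 = 6 ≡ 6, so v_3 = 6^{−1} = 11 (mod 13).
  i = 4 (α = 9): (9−11)(9−12)(9−10)(9−7) = (−2)·(−3)·(−1)·2 = −12 ≡ 1, so v_4 = 1^{−1} = 1 (mod 13).
  i = 5 (α = 7): (7−11)(7−12)(7−10)(7−9) = (−4)·(−5)·(−3)·(−2) = 120 ≡ 3, so v_5 = 3^{−1} = 9 (mod 13).
  v = [8, 10, 11, 1, 9].
Step 2: syndromes of r = [6, 7, 0, 4, 2] (all sums mod 13).
  S_0 = Σ v_i r_i = 8·6 + 10·7 + 11·0 + 1·4 + 9·2 = 140 ≡ 10.
  S_1 = Σ v_i α_i r_i = 8·11·6 + 10·12·7 + 11·10·0 + 1·9·4 + 9·7·2 = 1530 ≡ 9.
  α_i^2 mod 13 = [4, 1, 9, 3, 10].
  S_2 = Σ v_i α_i^2 r_i = 8·4·6 + 10·1·7 + 11·9·0 + 1·3·4 + 9·10·2 = 454 ≡ 12.
  S = (10, 9, 12) ≠ 0, so r is not a codeword (an error is present).
Step 3: locate the error. For a single error e at position i, S_ℓ = v_i·e·α_i^ℓ, so α_err = S_1/S_0.
  S_0^{−1} = 10^{−1} = 4 (mod 13), so α_err = 9·4 = 36 ≡ 10 = α_3. Error position i = 3.
  Consistency check: S_2/S_1 = 12·3 = 36 ≡ 10 = α_err ✓ (single-error assumption holds).
Step 4: error magnitude e = S_0/v_3 = S_0·∏_{j≠3}(α_3 − α_j) = 10·6 = 60 ≡ 8 (mod 13).
Step 5: correct position 3: c_3 = r_3 − e = 0 − 8 ≡ 5 (mod 13). Hence c = [6, 7, 5, 4, 2].
  Check: interpolating c through the α_i gives m(x) = 8 + 1·x (degree < 2) with m(α_i) = c_i for every i, so c is indeed a codeword.


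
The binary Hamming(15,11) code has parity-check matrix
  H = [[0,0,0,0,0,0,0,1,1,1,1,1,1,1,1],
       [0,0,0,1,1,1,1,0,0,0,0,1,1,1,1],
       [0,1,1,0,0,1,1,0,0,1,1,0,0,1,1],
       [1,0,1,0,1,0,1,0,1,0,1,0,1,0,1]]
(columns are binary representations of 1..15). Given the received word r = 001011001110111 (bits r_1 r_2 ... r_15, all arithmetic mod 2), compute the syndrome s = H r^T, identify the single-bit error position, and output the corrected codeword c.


s = (0, 1, 0, 0)^T, error position = 4, corrected codeword c = 001111001110111

Compute s = H r^T mod 2 one row at a time:
  s_1 = 0 + 1 + 1 + 1 + 0 + 1 + 1 + 1 = 6 ≡ 0 (mod 2).
  s_2 = 0 + 1 + 1 + 0 + 0 + 1 + 1 + 1 = 5 ≡ 1 (mod 2).
  s_3 = 0 + 1 + 1 + 0 + 1 + 1 + 1 + 1 = 6 ≡ 0 (mod 2).
  s_4 = 0 + 1 + 1 + 0 + 1 + 1 + 1 + 1 = 6 ≡ 0 (mod 2).
s = (0, 1, 0, 0)^T — this equals column 4 of H (binary 0100), so error is at position 4.
Correct: flip bit 4 of r = 001011001110111 to get c = 001111001110111.


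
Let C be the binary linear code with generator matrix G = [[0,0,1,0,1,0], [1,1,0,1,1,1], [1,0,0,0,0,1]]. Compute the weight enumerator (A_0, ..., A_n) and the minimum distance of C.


Weight distribution: A_0 = 1, A_2 = 2, A_3 = 2, A_4 = 1, A_5 = 2. Minimum distance d = 2.

Enumerate all 2^3 = 8 messages m ∈ F_2^3.
For each, compute codeword c = mG in F_2^6, then tally its weight.
  m = 000 → c = 000000, weight = 0.
  m = 100 → c = 001010, weight = 2.
  m = 010 → c = 110111, weight = 5.
  m = 110 → c = 111101, weight = 5.
  m = 001 → c = 100001, weight = 2.
  m = 101 → c = 101011, weight = 4.
  m = 011 → c = 010110, weight = 3.
  m = 111 → c = 011100, weight = 3.
Tally weights:
  weight 0: 1 codewords.
  weight 2: 2 codewords.
  weight 3: 2 codewords.
  weight 4: 1 codewords.
  weight 5: 2 codewords.
Minimum distance d = smallest w > 0 with A_w > 0 = 2.
Sanity: Σ A_w = 8 = 2^3 = 8 ✓.


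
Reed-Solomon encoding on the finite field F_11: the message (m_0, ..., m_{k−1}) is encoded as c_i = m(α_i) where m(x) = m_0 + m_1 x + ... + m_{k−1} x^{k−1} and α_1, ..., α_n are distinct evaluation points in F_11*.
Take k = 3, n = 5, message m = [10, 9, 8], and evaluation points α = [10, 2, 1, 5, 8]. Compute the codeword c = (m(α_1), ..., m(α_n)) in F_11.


c = [9, 5, 5, 2, 0]

Message polynomial: m(x) = 10 + 9·x + 8·x^2 (mod 11).
For each evaluation point α_i, compute m(α_i) mod 11:
  α_1 = 10: Horner steps 8 → 1 → 9, so m(10) = 9.
  α_2 = 2: Horner steps 8 → 3 → 5, so m(2) = 5.
  α_3 = 1: Horner steps 8 → 6 → 5, so m(1) = 5.
  α_4 = 5: Horner steps 8 → 5 → 2, so m(5) = 2.
  α_5 = 8: Horner steps 8 → 7 → 0, so m(8) = 0.
Codeword c = [9, 5, 5, 2, 0] ∈ F_11^5.


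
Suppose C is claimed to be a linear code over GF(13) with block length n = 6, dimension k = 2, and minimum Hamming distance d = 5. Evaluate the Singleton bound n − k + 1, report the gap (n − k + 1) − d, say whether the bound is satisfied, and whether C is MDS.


Singleton RHS = n − k + 1 = 5, slack = 0, bound satisfied, MDS.

Singleton bound: d ≤ n − k + 1.
Here n = 6, k = 2, so n − k + 1 = 5.
Given d = 5, check d ≤ 5: YES.
Slack = (n − k + 1) − d = 0.
The code is MDS (slack = 0).
Description: the claimed parameters are [6, 2, 5]_13; such a code would be MDS (meets Singleton bound).


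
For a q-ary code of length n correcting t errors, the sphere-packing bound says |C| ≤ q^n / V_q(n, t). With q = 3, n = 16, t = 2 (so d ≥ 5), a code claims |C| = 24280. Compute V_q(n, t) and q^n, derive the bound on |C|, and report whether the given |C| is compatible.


V_q(n, t) = 513, q^n = 43046721, Hamming bound = 83911, |C| = 24280 ≤ bound (satisfied).

Step 1: Compute V_q(n, t) = Σ_{j=0}^2 C(n, j) (q−1)^j.
  j = 0: C(16,0)·(2)^0 = 1·1 = 1.
  j = 1: C(16,1)·(2)^1 = 16·2 = 32.
  j = 2: C(16,2)·(2)^2 = 120·4 = 480.
  V_q(n, t) = 1 + 32 + 480 = 513.
Step 2: q^n = 3^16 = 43046721.
Step 3: Hamming bound ⌊q^n / V_q(n,t)⌋ = ⌊43046721/513⌋ = 83911.
Step 4: Compare |C| = 24280 to 83911: satisfied.
The claimed |C| lies below the Hamming bound.


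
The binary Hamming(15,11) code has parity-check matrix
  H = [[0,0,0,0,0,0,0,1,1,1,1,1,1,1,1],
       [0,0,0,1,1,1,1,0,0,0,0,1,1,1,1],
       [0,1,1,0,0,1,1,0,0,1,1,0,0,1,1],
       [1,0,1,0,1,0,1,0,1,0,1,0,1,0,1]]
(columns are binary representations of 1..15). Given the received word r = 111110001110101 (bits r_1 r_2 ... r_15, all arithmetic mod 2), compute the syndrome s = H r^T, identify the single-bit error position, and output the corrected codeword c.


s = (1, 0, 1, 1)^T, error position = 11, corrected codeword c = 111110001100101

Compute s = H r^T mod 2 one row at a time:
  s_1 = 0 + 1 + 1 + 1 + 0 + 1 + 0 + 1 = 5 ≡ 1 (mod 2).
  s_2 = 1 + 1 + 0 + 0 + 0 + 1 + 0 + 1 = 4 ≡ 0 (mod 2).
  s_3 = 1 + 1 + 0 + 0 + 1 + 1 + 0 + 1 = 5 ≡ 1 (mod 2).
  s_4 = 1 + 1 + 1 + 0 + 1 + 1 + 1 + 1 = 7 ≡ 1 (mod 2).
s = (1, 0, 1, 1)^T — this equals column 11 of H (binary 1011), so error is at position 11.
Correct: flip bit 11 of r = 111110001110101 to get c = 111110001100101.


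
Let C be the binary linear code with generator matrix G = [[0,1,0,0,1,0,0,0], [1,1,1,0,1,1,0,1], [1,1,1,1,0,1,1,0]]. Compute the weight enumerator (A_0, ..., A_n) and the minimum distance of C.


Weight distribution: A_0 = 1, A_2 = 1, A_4 = 3, A_6 = 3. Minimum distance d = 2.

Enumerate all 2^3 = 8 messages m ∈ F_2^3.
For each, compute codeword c = mG in F_2^8, then tally its weight.
  m = 000 → c = 00000000, weight = 0.
  m = 100 → c = 01001000, weight = 2.
  m = 010 → c = 11101101, weight = 6.
  m = 110 → c = 10100101, weight = 4.
  m = 001 → c = 11110110, weight = 6.
  m = 101 → c = 10111110, weight = 6.
  m = 011 → c = 00011011, weight = 4.
  m = 111 → c = 01010011, weight = 4.
Tally weights:
  weight 0: 1 codewords.
  weight 2: 1 codewords.
  weight 4: 3 codewords.
  weight 6: 3 codewords.
Minimum distance d = smallest w > 0 with A_w > 0 = 2.
Sanity: Σ A_w = 8 = 2^3 = 8 ✓.


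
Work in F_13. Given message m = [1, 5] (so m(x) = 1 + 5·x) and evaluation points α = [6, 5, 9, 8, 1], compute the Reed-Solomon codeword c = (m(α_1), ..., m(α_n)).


c = [5, 0, 7, 2, 6]

Message polynomial: m(x) = 1 + 5·x (mod 13).
For each evaluation point α_i, compute m(α_i) mod 13:
  α_1 = 6: Horner steps 5 → 5, so m(6) = 5.
  α_2 = 5: Horner steps 5 → 0, so m(5) = 0.
  α_3 = 9: Horner steps 5 → 7, so m(9) = 7.
  α_4 = 8: Horner steps 5 → 2, so m(8) = 2.
  α_5 = 1: Horner steps 5 → 6, so m(1) = 6.
Codeword c = [5, 0, 7, 2, 6] ∈ F_13^5.


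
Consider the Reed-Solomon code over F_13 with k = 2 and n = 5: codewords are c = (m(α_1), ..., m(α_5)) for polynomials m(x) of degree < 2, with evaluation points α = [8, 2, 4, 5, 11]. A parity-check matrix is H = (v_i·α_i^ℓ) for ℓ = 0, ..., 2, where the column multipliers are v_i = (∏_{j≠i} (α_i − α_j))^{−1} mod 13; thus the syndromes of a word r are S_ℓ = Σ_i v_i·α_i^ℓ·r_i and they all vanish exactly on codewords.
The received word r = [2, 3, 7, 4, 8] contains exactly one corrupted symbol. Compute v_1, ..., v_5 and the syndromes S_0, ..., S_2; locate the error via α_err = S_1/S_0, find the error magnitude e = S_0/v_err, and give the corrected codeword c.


S = (4, 7, 9), error at position 4, error magnitude e = 8, c = [2, 3, 7, 9, 8].

Step 1: column multipliers v_i = (∏_{j≠i}(α_i − α_j))^{−1} mod 13.
  i = 1 (α = 8): (8−2)(8−4)(8−5)(8−11) = 6·4·3·(−3) = −216 ≡ 5, so v_1 = 5^{−1} = 8 (mod 13).
  i = 2 (α = 2): (2−8)(2−4)(2−5)(2−11) = (−6)·(−2)·(−3)·(−9) = 324 ≡ 12, so v_2 = 12^{−1} = 12 (mod 13).
  i = 3 (α = 4): (4−8)(4−2)(4−5)(4−11) = (−4)·2·(−1)·(−7) = −56 ≡ 9, so v_3 = 9^{−1} = 3 (mod 13).
  i = 4 (α = 5): (5−8)(5−2)(5−4)(5−11) = (−3)·3·1·(−6) = 54 ≡ 2, so v_4 = 2^{−1} = 7 (mod 13).
  i = 5 (α = 11): (11−8)(11−2)(11−4)(11−5) = 3·9·7·6 = 1134 ≡ 3, so v_5 = 3^{−1} = 9 (mod 13).
  v = [8, 12, 3, 7, 9].
Step 2: syndromes of r = [2, 3, 7, 4, 8] (all sums mod 13).
  S_0 = Σ v_i r_i = 8·2 + 12·3 + 3·7 + 7·4 + 9·8 = 173 ≡ 4.
  S_1 = Σ v_i α_i r_i = 8·8·2 + 12·2·3 + 3·4·7 + 7·5·4 + 9·11·8 = 1216 ≡ 7.
  α_i^2 mod 13 = [12, 4, 3, 12, 4].
  S_2 = Σ v_i α_i^2 r_i = 8·12·2 + 12·4·3 + 3·3·7 + 7·12·4 + 9·4·8 = 1023 ≡ 9.
  S = (4, 7, 9) ≠ 0, so r is not a codeword (an error is present).
Step 3: locate the error. For a single error e at position i, S_ℓ = v_i·e·α_i^ℓ, so α_err = S_1/S_0.
  S_0^{−1} = 4^{−1} = 10 (mod 13), so α_err = 7·10 = 70 ≡ 5 = α_4. Error position i = 4.
  Consistency check: S_2/S_1 = 9·2 = 18 ≡ 5 = α_err ✓ (single-error assumption holds).
Step 4: error magnitude e = S_0/v_4 = S_0·∏_{j≠4}(α_4 − α_j) = 4·2 = 8 ≡ 8 (mod 13).
Step 5: correct position 4: c_4 = r_4 − e = 4 − 8 ≡ 9 (mod 13). Hence c = [2, 3, 7, 9, 8].
  Check: interpolating c through the α_i gives m(x) = 12 + 2·x (degree < 2) with m(α_i) = c_i for every i, so c is indeed a codeword.


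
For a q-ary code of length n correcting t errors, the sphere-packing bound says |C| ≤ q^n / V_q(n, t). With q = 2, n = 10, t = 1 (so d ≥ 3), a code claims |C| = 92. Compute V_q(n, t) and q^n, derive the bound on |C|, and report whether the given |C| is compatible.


V_q(n, t) = 11, q^n = 1024, Hamming bound = 93, |C| = 92 ≤ bound (satisfied).

Step 1: Compute V_q(n, t) = Σ_{j=0}^1 C(n, j) (q−1)^j.
  j = 0: C(10,0)·(1)^0 = 1·1 = 1.
  j = 1: C(10,1)·(1)^1 = 10·1 = 10.
  V_q(n, t) = 1 + 10 = 11.
Step 2: q^n = 2^10 = 1024.
Step 3: Hamming bound ⌊q^n / V_q(n,t)⌋ = ⌊1024/11⌋ = 93.
Step 4: Compare |C| = 92 to 93: satisfied.
The claimed |C| lies below the Hamming bound.


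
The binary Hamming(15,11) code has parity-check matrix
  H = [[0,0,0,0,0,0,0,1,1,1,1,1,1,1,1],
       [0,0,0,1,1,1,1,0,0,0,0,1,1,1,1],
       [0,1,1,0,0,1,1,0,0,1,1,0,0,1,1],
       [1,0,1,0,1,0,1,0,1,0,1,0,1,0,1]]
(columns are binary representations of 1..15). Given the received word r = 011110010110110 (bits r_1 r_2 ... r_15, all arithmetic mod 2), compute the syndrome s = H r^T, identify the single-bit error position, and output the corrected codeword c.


s = (1, 0, 1, 0)^T, error position = 10, corrected codeword c = 011110010010110

Compute s = H r^T mod 2 one row at a time:
  s_1 = 1 + 0 + 1 + 1 + 0 + 1 + 1 + 0 = 5 ≡ 1 (mod 2).
  s_2 = 1 + 1 + 0 + 0 + 0 + 1 + 1 + 0 = 4 ≡ 0 (mod 2).
  s_3 = 1 + 1 + 0 + 0 + 1 + 1 + 1 + 0 = 5 ≡ 1 (mod 2).
  s_4 = 0 + 1 + 1 + 0 + 0 + 1 + 1 + 0 = 4 ≡ 0 (mod 2).
s = (1, 0, 1, 0)^T — this equals column 10 of H (binary 1010), so error is at position 10.
Correct: flip bit 10 of r = 011110010110110 to get c = 011110010010110.


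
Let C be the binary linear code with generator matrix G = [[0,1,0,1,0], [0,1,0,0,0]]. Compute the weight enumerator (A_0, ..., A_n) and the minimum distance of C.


Weight distribution: A_0 = 1, A_1 = 2, A_2 = 1. Minimum distance d = 1.

Enumerate all 2^2 = 4 messages m ∈ F_2^2.
For each, compute codeword c = mG in F_2^5, then tally its weight.
  m = 00 → c = 00000, weight = 0.
  m = 10 → c = 01010, weight = 2.
  m = 01 → c = 01000, weight = 1.
  m = 11 → c = 00010, weight = 1.
Tally weights:
  weight 0: 1 codewords.
  weight 1: 2 codewords.
  weight 2: 1 codewords.
Minimum distance d = smallest w > 0 with A_w > 0 = 1.
Sanity: Σ A_w = 4 = 2^2 = 4 ✓.


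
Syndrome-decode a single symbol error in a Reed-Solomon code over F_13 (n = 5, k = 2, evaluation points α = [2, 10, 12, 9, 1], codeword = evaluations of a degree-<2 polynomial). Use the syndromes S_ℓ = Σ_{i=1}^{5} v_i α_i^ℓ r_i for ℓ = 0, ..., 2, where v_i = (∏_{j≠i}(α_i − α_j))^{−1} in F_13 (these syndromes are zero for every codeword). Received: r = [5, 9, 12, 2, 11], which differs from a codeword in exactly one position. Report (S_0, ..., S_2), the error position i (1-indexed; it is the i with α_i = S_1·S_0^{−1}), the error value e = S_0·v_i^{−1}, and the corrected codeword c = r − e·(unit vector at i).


S = (8, 5, 8), error at position 3, error magnitude e = 2, c = [5, 9, 10, 2, 11].

Step 1: column multipliers v_i = (∏_{j≠i}(α_i − α_j))^{−1} mod 13.
  i = 1 (α = 2): (2−10)(2−12)(2−9)(2−1) = (−8)·(−10)·(−7)·1 = −560 ≡ 12, so v_1 = 12^{−1} = 12 (mod 13).
  i = 2 (α = 10): (10−2)(10−12)(10−9)(10−1) = 8·(−2)·1·9 = −144 ≡ 12, so v_2 = 12^{−1} = 12 (mod 13).
  i = 3 (α = 12): (12−2)(12−10)(12−9)(12−1) = 10·2·3·11 = 660 ≡ 10, so v_3 = 10^{−1} = 4 (mod 13).
  i = 4 (α = 9): (9−2)(9−10)(9−12)(9−1) = 7·(−1)·(−3)·8 = 168 ≡ 12, so v_4 = 12^{−1} = 12 (mod 13).
  i = 5 (α = 1): (1−2)(1−10)(1−12)(1−9) = (−1)·(−9)·(−11)·(−8) = 792 ≡ 12, so v_5 = 12^{−1} = 12 (mod 13).
  v = [12, 12, 4, 12, 12].
Step 2: syndromes of r = [5, 9, 12, 2, 11] (all sums mod 13).
  S_0 = Σ v_i r_i = 12·5 + 12·9 + 4·12 + 12·2 + 12·11 = 372 ≡ 8.
  S_1 = Σ v_i α_i r_i = 12·2·5 + 12·10·9 + 4·12·12 + 12·9·2 + 12·1·11 = 2124 ≡ 5.
  α_i^2 mod 13 = [4, 9, 1, 3, 1].
  S_2 = Σ v_i α_i^2 r_i = 12·4·5 + 12·9·9 + 4·1·12 + 12·3·2 + 12·1·11 = 1464 ≡ 8.
  S = (8, 5, 8) ≠ 0, so r is not a codeword (an error is present).
Step 3: locate the error. For a single error e at position i, S_ℓ = v_i·e·α_i^ℓ, so α_err = S_1/S_0.
  S_0^{−1} = 8^{−1} = 5 (mod 13), so α_err = 5·5 = 25 ≡ 12 = α_3. Error position i = 3.
  Consistency check: S_2/S_1 = 8·8 = 64 ≡ 12 = α_err ✓ (single-error assumption holds).
Step 4: error magnitude e = S_0/v_3 = S_0·∏_{j≠3}(α_3 − α_j) = 8·10 = 80 ≡ 2 (mod 13).
Step 5: correct position 3: c_3 = r_3 − e = 12 − 2 ≡ 10 (mod 13). Hence c = [5, 9, 10, 2, 11].
  Check: interpolating c through the α_i gives m(x) = 4 + 7·x (degree < 2) with m(α_i) = c_i for every i, so c is indeed a codeword.


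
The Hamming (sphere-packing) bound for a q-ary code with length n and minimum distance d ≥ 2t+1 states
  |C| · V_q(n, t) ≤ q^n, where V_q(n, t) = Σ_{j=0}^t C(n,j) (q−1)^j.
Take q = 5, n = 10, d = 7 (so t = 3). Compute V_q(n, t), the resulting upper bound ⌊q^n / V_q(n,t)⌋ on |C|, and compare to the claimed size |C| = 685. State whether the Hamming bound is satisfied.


V_q(n, t) = 8441, q^n = 9765625, Hamming bound = 1156, |C| = 685 ≤ bound (satisfied).

Step 1: Compute V_q(n, t) = Σ_{j=0}^3 C(n, j) (q−1)^j.
  j = 0: C(10,0)·(4)^0 = 1·1 = 1.
  j = 1: C(10,1)·(4)^1 = 10·4 = 40.
  j = 2: C(10,2)·(4)^2 = 45·16 = 720.
  j = 3: C(10,3)·(4)^3 = 120·64 = 7680.
  V_q(n, t) = 1 + 40 + 720 + 7680 = 8441.
Step 2: q^n = 5^10 = 9765625.
Step 3: Hamming bound ⌊q^n / V_q(n,t)⌋ = ⌊9765625/8441⌋ = 1156.
Step 4: Compare |C| = 685 to 1156: satisfied.
The claimed |C| lies below the Hamming bound.


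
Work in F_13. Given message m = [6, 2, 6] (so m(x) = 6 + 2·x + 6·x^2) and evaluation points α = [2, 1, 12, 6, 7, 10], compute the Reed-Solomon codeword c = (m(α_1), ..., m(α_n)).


c = [8, 1, 10, 0, 2, 2]

Message polynomial: m(x) = 6 + 2·x + 6·x^2 (mod 13).
For each evaluation point α_i, compute m(α_i) mod 13:
  α_1 = 2: Horner steps 6 → 1 → 8, so m(2) = 8.
  α_2 = 1: Horner steps 6 → 8 → 1, so m(1) = 1.
  α_3 = 12: Horner steps 6 → 9 → 10, so m(12) = 10.
  α_4 = 6: Horner steps 6 → 12 → 0, so m(6) = 0.
  α_5 = 7: Horner steps 6 → 5 → 2, so m(7) = 2.
  α_6 = 10: Horner steps 6 → 10 → 2, so m(10) = 2.
Codeword c = [8, 1, 10, 0, 2, 2] ∈ F_13^6.


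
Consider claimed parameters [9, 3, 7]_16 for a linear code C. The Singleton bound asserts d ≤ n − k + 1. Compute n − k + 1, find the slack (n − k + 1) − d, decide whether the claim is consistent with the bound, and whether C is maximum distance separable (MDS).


Singleton RHS = n − k + 1 = 7, slack = 0, bound satisfied, MDS.

Singleton bound: d ≤ n − k + 1.
Here n = 9, k = 3, so n − k + 1 = 7.
Given d = 7, check d ≤ 7: YES.
Slack = (n − k + 1) − d = 0.
The code is MDS (slack = 0).
Description: the claimed parameters are [9, 3, 7]_16; such a code would be MDS (meets Singleton bound).


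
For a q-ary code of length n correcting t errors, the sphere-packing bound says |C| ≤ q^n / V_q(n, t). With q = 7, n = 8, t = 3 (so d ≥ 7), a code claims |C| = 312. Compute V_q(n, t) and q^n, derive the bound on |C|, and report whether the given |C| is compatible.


V_q(n, t) = 13153, q^n = 5764801, Hamming bound = 438, |C| = 312 ≤ bound (satisfied).

Step 1: Compute V_q(n, t) = Σ_{j=0}^3 C(n, j) (q−1)^j.
  j = 0: C(8,0)·(6)^0 = 1·1 = 1.
  j = 1: C(8,1)·(6)^1 = 8·6 = 48.
  j = 2: C(8,2)·(6)^2 = 28·36 = 1008.
  j = 3: C(8,3)·(6)^3 = 56·216 = 12096.
  V_q(n, t) = 1 + 48 + 1008 + 12096 = 13153.
Step 2: q^n = 7^8 = 5764801.
Step 3: Hamming bound ⌊q^n / V_q(n,t)⌋ = ⌊5764801/13153⌋ = 438.
Step 4: Compare |C| = 312 to 438: satisfied.
The claimed |C| lies below the Hamming bound.


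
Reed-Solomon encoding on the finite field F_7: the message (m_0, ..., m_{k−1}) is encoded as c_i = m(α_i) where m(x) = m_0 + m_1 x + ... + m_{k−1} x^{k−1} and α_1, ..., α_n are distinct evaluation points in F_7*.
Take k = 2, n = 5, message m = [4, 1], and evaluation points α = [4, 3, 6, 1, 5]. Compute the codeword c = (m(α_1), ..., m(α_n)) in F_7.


c = [1, 0, 3, 5, 2]

Message polynomial: m(x) = 4 + 1·x (mod 7).
For each evaluation point α_i, compute m(α_i) mod 7:
  α_1 = 4: Horner steps 1 → 1, so m(4) = 1.
  α_2 = 3: Horner steps 1 → 0, so m(3) = 0.
  α_3 = 6: Horner steps 1 → 3, so m(6) = 3.
  α_4 = 1: Horner steps 1 → 5, so m(1) = 5.
  α_5 = 5: Horner steps 1 → 2, so m(5) = 2.
Codeword c = [1, 0, 3, 5, 2] ∈ F_7^5.


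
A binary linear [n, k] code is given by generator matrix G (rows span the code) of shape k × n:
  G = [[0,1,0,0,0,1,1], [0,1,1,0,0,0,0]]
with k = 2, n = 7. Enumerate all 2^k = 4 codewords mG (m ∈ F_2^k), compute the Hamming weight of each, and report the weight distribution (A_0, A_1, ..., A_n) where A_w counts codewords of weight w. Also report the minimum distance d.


Weight distribution: A_0 = 1, A_2 = 1, A_3 = 2. Minimum distance d = 2.

Enumerate all 2^2 = 4 messages m ∈ F_2^2.
For each, compute codeword c = mG in F_2^7, then tally its weight.
  m = 00 → c = 0000000, weight = 0.
  m = 10 → c = 0100011, weight = 3.
  m = 01 → c = 0110000, weight = 2.
  m = 11 → c = 0010011, weight = 3.
Tally weights:
  weight 0: 1 codewords.
  weight 2: 1 codewords.
  weight 3: 2 codewords.
Minimum distance d = smallest w > 0 with A_w > 0 = 2.
Sanity: Σ A_w = 4 = 2^2 = 4 ✓.


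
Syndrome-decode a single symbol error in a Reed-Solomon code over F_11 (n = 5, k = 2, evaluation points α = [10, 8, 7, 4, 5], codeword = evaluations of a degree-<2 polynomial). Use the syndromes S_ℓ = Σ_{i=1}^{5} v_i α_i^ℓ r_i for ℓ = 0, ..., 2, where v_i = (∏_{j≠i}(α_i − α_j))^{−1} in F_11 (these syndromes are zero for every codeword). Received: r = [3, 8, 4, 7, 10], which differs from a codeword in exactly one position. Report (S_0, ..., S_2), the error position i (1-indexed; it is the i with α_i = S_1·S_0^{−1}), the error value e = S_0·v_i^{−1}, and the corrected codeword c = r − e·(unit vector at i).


S = (3, 10, 4), error at position 3, error magnitude e = 10, c = [3, 8, 5, 7, 10].

Step 1: column multipliers v_i = (∏_{j≠i}(α_i − α_j))^{−1} mod 11.
  i = 1 (α = 10): (10−8)(10−7)(10−4)(10−5) = 2·3·6·5 = 180 ≡ 4, so v_1 = 4^{−1} = 3 (mod 11).
  i = 2 (α = 8): (8−10)(8−7)(8−4)(8−5) = (−2)·1·4·3 = −24 ≡ 9, so v_2 = 9^{−1} = 5 (mod 11).
  i = 3 (α = 7): (7−10)(7−8)(7−4)(7−5) = (−3)·(−1)·3·2 = 18 ≡ 7, so v_3 = 7^{−1} = 8 (mod 11).
  i = 4 (α = 4): (4−10)(4−8)(4−7)(4−5) = (−6)·(−4)·(−3)·(−1) = 72 ≡ 6, so v_4 = 6^{−1} = 2 (mod 11).
  i = 5 (α = 5): (5−10)(5−8)(5−7)(5−4) = (−5)·(−3)·(−2)·1 = −30 ≡ 3, so v_5 = 3^{−1} = 4 (mod 11).
  v = [3, 5, 8, 2, 4].
Step 2: syndromes of r = [3, 8, 4, 7, 10] (all sums mod 11).
  S_0 = Σ v_i r_i = 3·3 + 5·8 + 8·4 + 2·7 + 4·10 = 135 ≡ 3.
  S_1 = Σ v_i α_i r_i = 3·10·3 + 5·8·8 + 8·7·4 + 2·4·7 + 4·5·10 = 890 ≡ 10.
  α_i^2 mod 11 = [1, 9, 5, 5, 3].
  S_2 = Σ v_i α_i^2 r_i = 3·1·3 + 5·9·8 + 8·5·4 + 2·5·7 + 4·3·10 = 719 ≡ 4.
  S = (3, 10, 4) ≠ 0, so r is not a codeword (an error is present).
Step 3: locate the error. For a single error e at position i, S_ℓ = v_i·e·α_i^ℓ, so α_err = S_1/S_0.
  S_0^{−1} = 3^{−1} = 4 (mod 11), so α_err = 10·4 = 40 ≡ 7 = α_3. Error position i = 3.
  Consistency check: S_2/S_1 = 4·10 = 40 ≡ 7 = α_err ✓ (single-error assumption holds).
Step 4: error magnitude e = S_0/v_3 = S_0·∏_{j≠3}(α_3 − α_j) = 3·7 = 21 ≡ 10 (mod 11).
Step 5: correct position 3: c_3 = r_3 − e = 4 − 10 ≡ 5 (mod 11). Hence c = [3, 8, 5, 7, 10].
  Check: interpolating c through the α_i gives m(x) = 6 + 3·x (degree < 2) with m(α_i) = c_i for every i, so c is indeed a codeword.


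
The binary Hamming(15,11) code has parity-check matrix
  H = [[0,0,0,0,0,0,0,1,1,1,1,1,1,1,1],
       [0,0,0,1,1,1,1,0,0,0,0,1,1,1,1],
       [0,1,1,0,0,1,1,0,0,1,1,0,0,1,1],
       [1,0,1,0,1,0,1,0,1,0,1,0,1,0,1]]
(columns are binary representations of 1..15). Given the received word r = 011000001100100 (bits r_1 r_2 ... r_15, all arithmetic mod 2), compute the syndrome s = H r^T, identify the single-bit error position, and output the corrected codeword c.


s = (1, 1, 1, 1)^T, error position = 15, corrected codeword c = 011000001100101

Compute s = H r^T mod 2 one row at a time:
  s_1 = 0 + 1 + 1 + 0 + 0 + 1 + 0 + 0 = 3 ≡ 1 (mod 2).
  s_2 = 0 + 0 + 0 + 0 + 0 + 1 + 0 + 0 = 1 ≡ 1 (mod 2).
  s_3 = 1 + 1 + 0 + 0 + 1 + 0 + 0 + 0 = 3 ≡ 1 (mod 2).
  s_4 = 0 + 1 + 0 + 0 + 1 + 0 + 1 + 0 = 3 ≡ 1 (mod 2).
s = (1, 1, 1, 1)^T — this equals column 15 of H (binary 1111), so error is at position 15.
Correct: flip bit 15 of r = 011000001100100 to get c = 011000001100101.


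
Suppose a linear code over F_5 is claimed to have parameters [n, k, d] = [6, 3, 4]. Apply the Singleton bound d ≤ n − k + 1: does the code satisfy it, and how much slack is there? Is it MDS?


Singleton RHS = n − k + 1 = 4, slack = 0, bound satisfied, MDS.

Singleton bound: d ≤ n − k + 1.
Here n = 6, k = 3, so n − k + 1 = 4.
Given d = 4, check d ≤ 4: YES.
Slack = (n − k + 1) − d = 0.
The code is MDS (slack = 0).
Description: the claimed parameters are [6, 3, 4]_5; such a code would be MDS (meets Singleton bound).


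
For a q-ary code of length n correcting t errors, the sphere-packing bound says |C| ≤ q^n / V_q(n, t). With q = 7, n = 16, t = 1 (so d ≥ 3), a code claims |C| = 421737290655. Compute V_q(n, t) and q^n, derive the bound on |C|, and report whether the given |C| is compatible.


V_q(n, t) = 97, q^n = 33232930569601, Hamming bound = 342607531645, |C| = 421737290655 > bound (violated).

Step 1: Compute V_q(n, t) = Σ_{j=0}^1 C(n, j) (q−1)^j.
  j = 0: C(16,0)·(6)^0 = 1·1 = 1.
  j = 1: C(16,1)·(6)^1 = 16·6 = 96.
  V_q(n, t) = 1 + 96 = 97.
Step 2: q^n = 7^16 = 33232930569601.
Step 3: Hamming bound ⌊q^n / V_q(n,t)⌋ = ⌊33232930569601/97⌋ = 342607531645.
Step 4: Compare |C| = 421737290655 to 342607531645: violated.
The claimed |C| lies above the Hamming bound, so no 7-ary code of length 16 with d ≥ 3 can have 421737290655 codewords.


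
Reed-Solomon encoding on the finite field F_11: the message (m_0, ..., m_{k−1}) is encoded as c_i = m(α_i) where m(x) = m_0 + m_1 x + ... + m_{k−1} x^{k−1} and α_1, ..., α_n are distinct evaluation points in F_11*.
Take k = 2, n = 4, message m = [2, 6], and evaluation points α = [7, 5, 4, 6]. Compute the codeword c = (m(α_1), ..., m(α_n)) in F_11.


c = [0, 10, 4, 5]

Message polynomial: m(x) = 2 + 6·x (mod 11).
For each evaluation point α_i, compute m(α_i) mod 11:
  α_1 = 7: Horner steps 6 → 0, so m(7) = 0.
  α_2 = 5: Horner steps 6 → 10, so m(5) = 10.
  α_3 = 4: Horner steps 6 → 4, so m(4) = 4.
  α_4 = 6: Horner steps 6 → 5, so m(6) = 5.
Codeword c = [0, 10, 4, 5] ∈ F_11^4.


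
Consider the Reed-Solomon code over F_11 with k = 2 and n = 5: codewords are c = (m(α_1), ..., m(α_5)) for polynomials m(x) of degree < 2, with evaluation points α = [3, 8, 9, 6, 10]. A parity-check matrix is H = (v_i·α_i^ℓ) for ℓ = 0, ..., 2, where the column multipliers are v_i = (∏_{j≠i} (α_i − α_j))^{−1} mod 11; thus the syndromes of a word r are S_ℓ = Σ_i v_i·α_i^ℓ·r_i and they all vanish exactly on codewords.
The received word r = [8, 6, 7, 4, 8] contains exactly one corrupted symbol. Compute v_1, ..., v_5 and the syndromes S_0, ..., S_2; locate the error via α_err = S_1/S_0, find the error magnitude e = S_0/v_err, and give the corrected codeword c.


S = (6, 7, 10), error at position 1, error magnitude e = 7, c = [1, 6, 7, 4, 8].

Step 1: column multipliers v_i = (∏_{j≠i}(α_i − α_j))^{−1} mod 11.
  i = 1 (α = 3): (3−8)(3−9)(3−6)(3−10) = (−5)·(−6)·(−3)·(−7) = 630 ≡ 3, so v_1 = 3^{−1} = 4 (mod 11).
  i = 2 (α = 8): (8−3)(8−9)(8−6)(8−10) = 5·(−1)·2·(−2) = 20 ≡ 9, so v_2 = 9^{−1} = 5 (mod 11).
  i = 3 (α = 9): (9−3)(9−8)(9−6)(9−10) = 6·1·3·(−1) = −18 ≡ 4, so v_3 = 4^{−1} = 3 (mod 11).
  i = 4 (α = 6): (6−3)(6−8)(6−9)(6−10) = 3·(−2)·(−3)·(−4) = −72 ≡ 5, so v_4 = 5^{−1} = 9 (mod 11).
  i = 5 (α = 10): (10−3)(10−8)(10−9)(10−6) = 7·2·1·4 = 56 ≡ 1, so v_5 = 1^{−1} = 1 (mod 11).
  v = [4, 5, 3, 9, 1].
Step 2: syndromes of r = [8, 6, 7, 4, 8] (all sums mod 11).
  S_0 = Σ v_i r_i = 4·8 + 5·6 + 3·7 + 9·4 + 1·8 = 127 ≡ 6.
  S_1 = Σ v_i α_i r_i = 4·3·8 + 5·8·6 + 3·9·7 + 9·6·4 + 1·10·8 = 821 ≡ 7.
  α_i^2 mod 11 = [9, 9, 4, 3, 1].
  S_2 = Σ v_i α_i^2 r_i = 4·9·8 + 5·9·6 + 3·4·7 + 9·3·4 + 1·1·8 = 758 ≡ 10.
  S = (6, 7, 10) ≠ 0, so r is not a codeword (an error is present).
Step 3: locate the error. For a single error e at position i, S_ℓ = v_i·e·α_i^ℓ, so α_err = S_1/S_0.
  S_0^{−1} = 6^{−1} = 2 (mod 11), so α_err = 7·2 = 14 ≡ 3 = α_1. Error position i = 1.
  Consistency check: S_2/S_1 = 10·8 = 80 ≡ 3 = α_err ✓ (single-error assumption holds).
Step 4: error magnitude e = S_0/v_1 = S_0·∏_{j≠1}(α_1 − α_j) = 6·3 = 18 ≡ 7 (mod 11).
Step 5: correct position 1: c_1 = r_1 − e = 8 − 7 ≡ 1 (mod 11). Hence c = [1, 6, 7, 4, 8].
  Check: interpolating c through the α_i gives m(x) = 9 + 1·x (degree < 2) with m(α_i) = c_i for every i, so c is indeed a codeword.


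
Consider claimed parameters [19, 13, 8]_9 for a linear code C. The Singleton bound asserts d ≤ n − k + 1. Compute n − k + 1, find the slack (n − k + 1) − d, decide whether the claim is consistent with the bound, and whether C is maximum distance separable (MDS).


Singleton RHS = n − k + 1 = 7, slack = -1, bound violated (no such code; not MDS).

Singleton bound: d ≤ n − k + 1.
Here n = 19, k = 13, so n − k + 1 = 7.
Given d = 8, check d ≤ 7: NO.
Slack = (n − k + 1) − d = -1.
The slack is negative: d = 8 exceeds n − k + 1 = 7 by 1, so the Singleton bound is violated and no linear [19, 13, 8]_9 code can exist. In particular it is not MDS (MDS requires d = n − k + 1 exactly).
Description: the claimed parameters are [19, 13, 8]_9; such a code would be impossible (violates the Singleton bound).


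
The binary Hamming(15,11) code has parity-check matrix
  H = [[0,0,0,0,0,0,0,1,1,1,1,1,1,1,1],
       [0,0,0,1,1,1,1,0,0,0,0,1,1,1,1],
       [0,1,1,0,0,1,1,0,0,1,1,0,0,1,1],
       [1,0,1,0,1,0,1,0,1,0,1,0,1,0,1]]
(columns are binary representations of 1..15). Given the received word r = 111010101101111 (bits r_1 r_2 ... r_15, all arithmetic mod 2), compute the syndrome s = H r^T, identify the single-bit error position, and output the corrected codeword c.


s = (0, 0, 0, 1)^T, error position = 1, corrected codeword c = 011010101101111

Compute s = H r^T mod 2 one row at a time:
  s_1 = 0 + 1 + 1 + 0 + 1 + 1 + 1 + 1 = 6 ≡ 0 (mod 2).
  s_2 = 0 + 1 + 0 + 1 + 1 + 1 + 1 + 1 = 6 ≡ 0 (mod 2).
  s_3 = 1 + 1 + 0 + 1 + 1 + 0 + 1 + 1 = 6 ≡ 0 (mod 2).
  s_4 = 1 + 1 + 1 + 1 + 1 + 0 + 1 + 1 = 7 ≡ 1 (mod 2).
s = (0, 0, 0, 1)^T — this equals column 1 of H (binary 0001), so error is at position 1.
Correct: flip bit 1 of r = 111010101101111 to get c = 011010101101111.


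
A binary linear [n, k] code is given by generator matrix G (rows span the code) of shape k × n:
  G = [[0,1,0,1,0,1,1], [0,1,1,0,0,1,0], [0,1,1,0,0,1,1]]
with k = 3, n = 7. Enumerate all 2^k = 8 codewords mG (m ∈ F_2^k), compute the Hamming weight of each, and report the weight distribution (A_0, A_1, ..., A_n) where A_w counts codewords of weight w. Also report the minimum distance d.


Weight distribution: A_0 = 1, A_1 = 1, A_2 = 1, A_3 = 3, A_4 = 2. Minimum distance d = 1.

Enumerate all 2^3 = 8 messages m ∈ F_2^3.
For each, compute codeword c = mG in F_2^7, then tally its weight.
  m = 000 → c = 0000000, weight = 0.
  m = 100 → c = 0101011, weight = 4.
  m = 010 → c = 0110010, weight = 3.
  m = 110 → c = 0011001, weight = 3.
  m = 001 → c = 0110011, weight = 4.
  m = 101 → c = 0011000, weight = 2.
  m = 011 → c = 0000001, weight = 1.
  m = 111 → c = 0101010, weight = 3.
Tally weights:
  weight 0: 1 codewords.
  weight 1: 1 codewords.
  weight 2: 1 codewords.
  weight 3: 3 codewords.
  weight 4: 2 codewords.
Minimum distance d = smallest w > 0 with A_w > 0 = 1.
Sanity: Σ A_w = 8 = 2^3 = 8 ✓.


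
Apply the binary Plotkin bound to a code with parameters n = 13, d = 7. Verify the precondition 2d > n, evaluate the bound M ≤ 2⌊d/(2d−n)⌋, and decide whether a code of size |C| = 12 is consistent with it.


Plotkin bound M ≤ 14; given |C| = 12 ≤ bound (satisfied).

Check applicability: 2d = 14, n = 13.
2d − n = 1 > 0, so Plotkin applies.
Compute d/(2d−n) = 7/1 ≈ 7.0000.
⌊d/(2d−n)⌋ = 7.
Plotkin bound: M ≤ 2·7 = 14.
Given |C| = 12, check: satisfied.
This |C| is below the Plotkin bound.


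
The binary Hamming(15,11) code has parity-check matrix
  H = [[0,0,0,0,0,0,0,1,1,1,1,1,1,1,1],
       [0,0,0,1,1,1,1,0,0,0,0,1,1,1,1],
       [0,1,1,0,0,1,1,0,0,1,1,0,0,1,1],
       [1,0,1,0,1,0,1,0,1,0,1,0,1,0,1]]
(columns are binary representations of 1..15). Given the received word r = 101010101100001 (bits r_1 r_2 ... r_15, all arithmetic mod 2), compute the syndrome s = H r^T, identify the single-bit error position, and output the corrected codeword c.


s = (1, 1, 0, 0)^T, error position = 12, corrected codeword c = 101010101101001

Compute s = H r^T mod 2 one row at a time:
  s_1 = 0 + 1 + 1 + 0 + 0 + 0 + 0 + 1 = 3 ≡ 1 (mod 2).
  s_2 = 0 + 1 + 0 + 1 + 0 + 0 + 0 + 1 = 3 ≡ 1 (mod 2).
  s_3 = 0 + 1 + 0 + 1 + 1 + 0 + 0 + 1 = 4 ≡ 0 (mod 2).
  s_4 = 1 + 1 + 1 + 1 + 1 + 0 + 0 + 1 = 6 ≡ 0 (mod 2).
s = (1, 1, 0, 0)^T — this equals column 12 of H (binary 1100), so error is at position 12.
Correct: flip bit 12 of r = 101010101100001 to get c = 101010101101001.


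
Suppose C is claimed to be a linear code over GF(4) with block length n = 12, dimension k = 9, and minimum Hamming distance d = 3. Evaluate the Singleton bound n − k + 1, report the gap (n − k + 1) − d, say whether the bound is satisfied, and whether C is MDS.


Singleton RHS = n − k + 1 = 4, slack = 1, bound satisfied, not MDS.

Singleton bound: d ≤ n − k + 1.
Here n = 12, k = 9, so n − k + 1 = 4.
Given d = 3, check d ≤ 4: YES.
Slack = (n − k + 1) − d = 1.
The code is NOT MDS (slack = 1 > 0).
Description: the claimed parameters are [12, 9, 3]_4; such a code would be non-MDS.
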